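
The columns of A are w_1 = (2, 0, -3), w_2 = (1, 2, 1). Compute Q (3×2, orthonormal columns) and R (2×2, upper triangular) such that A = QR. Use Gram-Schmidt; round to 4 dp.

Q = [[0.5547, 0.4741], [0.0000, 0.8218], [-0.8321, 0.3161]], R = [[3.6056, -0.2774], [0.0000, 2.4337]]

w_1 = (2, 0, -3); ‖w_1‖ = 3.6056, so q_1 = (0.5547, 0.0000, -0.8321).
q_1·w_2 = 0.5547·1 + 0.0000·2 + (-0.8321)·1 = -0.2774.
u_2 = w_2 + 0.2774·q_1 = (1.1538, 2.0000, 0.7692).
‖u_2‖ = 2.4337, so q_2 = (0.4741, 0.8218, 0.3161).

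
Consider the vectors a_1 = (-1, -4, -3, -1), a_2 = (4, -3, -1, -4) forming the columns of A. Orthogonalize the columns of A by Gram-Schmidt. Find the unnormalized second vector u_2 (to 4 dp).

a_1 = (-1, -4, -3, -1); ‖a_1‖ = 5.1962, so e_1 = (-0.1925, -0.7698, -0.5774, -0.1925).
e_1·a_2 = (-0.1925)·4 + (-0.7698)·(-3) + (-0.5774)·(-1) + (-0.1925)·(-4) = 2.8868.
u_2 = a_2 − 2.8868·e_1 = (4.5556, -0.7778, 0.6667, -3.4444).

u_2 = (4.5556, -0.7778, 0.6667, -3.4444)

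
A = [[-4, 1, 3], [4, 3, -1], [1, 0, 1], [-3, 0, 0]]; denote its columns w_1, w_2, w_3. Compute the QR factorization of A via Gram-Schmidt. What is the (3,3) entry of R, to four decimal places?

w_1 = (-4, 4, 1, -3); ‖w_1‖ = 6.4807, so e_1 = (-0.6172, 0.6172, 0.1543, -0.4629).
e_1·w_2 = (-0.6172)·1 + 0.6172·3 + 0.1543·0 + (-0.4629)·0 = 1.2344.
u_2 = w_2 − 1.2344·e_1 = (1.7619, 2.2381, -0.1905, 0.5714).
‖u_2‖ = 2.9114, so e_2 = (0.6052, 0.7687, -0.0654, 0.1963).
e_1·w_3 = (-0.6172)·3 + 0.6172·(-1) + 0.1543·1 + (-0.4629)·0 = -2.3146; e_2·w_3 = 0.6052·3 + 0.7687·(-1) + (-0.0654)·1 + 0.1963·0 = 0.9814.
u_3 = w_3 + 2.3146·e_1 − 0.9814·e_2 = (0.9775, -0.3258, 1.4213, -1.2640).
r_{33} = ‖u_3‖ = 2.1633.

r_{33} = 2.1633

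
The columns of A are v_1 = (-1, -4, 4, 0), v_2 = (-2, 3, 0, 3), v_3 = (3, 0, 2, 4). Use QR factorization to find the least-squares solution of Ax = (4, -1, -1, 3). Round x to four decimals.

e_1 = v_1/‖v_1‖ = (-1, -4, 4, 0)/5.7446 = (-0.1741, -0.6963, 0.6963, 0.0000).
r_{12} = e_1·v_2 = -1.7408.
u_2 = v_2 + 1.7408·e_1 = (-2.3030, 1.7879, 1.2121, 3.0000).
‖u_2‖ = 4.3554, so e_2 = (-0.5288, 0.4105, 0.2783, 0.6888).
r_{13} = e_1·v_3 = 0.8704; r_{23} = e_2·v_3 = 1.7255.
u_3 = v_3 − 0.8704·e_1 − 1.7255·e_2 = (4.0639, -0.1022, 0.9137, 2.8115).
‖u_3‖ = 5.0264, so e_3 = (0.8085, -0.0203, 0.1818, 0.5593).
Qᵀb = (-0.6963, -0.7375, 4.7506).
Back-substitute: x_3 = 4.7506/5.0264 = 0.9451.
x_2 = (-0.7375 − 1.7255·0.9451)/4.3554 = -0.5438.
x_1 = (-0.6963 + 1.7408·(-0.5438) − 0.8704·0.9451)/5.7446 = -0.4292.

x = (-0.4292, -0.5438, 0.9451)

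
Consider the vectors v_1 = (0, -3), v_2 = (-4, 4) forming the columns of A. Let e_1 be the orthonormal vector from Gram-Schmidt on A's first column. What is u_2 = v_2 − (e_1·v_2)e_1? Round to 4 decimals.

v_1 = (0, -3); ‖v_1‖ = 3.0000, so e_1 = (0.0000, -1.0000).
e_1·v_2 = 0.0000·(-4) + (-1.0000)·4 = -4.0000.
u_2 = v_2 + 4.0000·e_1 = (-4.0000, 0.0000).

u_2 = (-4.0000, 0.0000)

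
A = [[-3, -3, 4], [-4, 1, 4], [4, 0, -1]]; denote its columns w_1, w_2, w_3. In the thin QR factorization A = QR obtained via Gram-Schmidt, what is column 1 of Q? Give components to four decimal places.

w_1 = (-3, -4, 4); ‖w_1‖ = 6.4031, so e_1 = (-0.4685, -0.6247, 0.6247).

e_1 = (-0.4685, -0.6247, 0.6247)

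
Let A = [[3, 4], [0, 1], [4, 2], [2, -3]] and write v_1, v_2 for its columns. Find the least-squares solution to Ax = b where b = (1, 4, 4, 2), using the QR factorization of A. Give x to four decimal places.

x = (0.8160, -0.0475)

q_1 = v_1/‖v_1‖ = (3, 0, 4, 2)/5.3852 = (0.5571, 0.0000, 0.7428, 0.3714).
r_{12} = q_1·v_2 = 2.5997.
u_2 = v_2 − 2.5997·q_1 = (2.5517, 1.0000, 0.0690, -3.9655).
‖u_2‖ = 4.8209, so q_2 = (0.5293, 0.2074, 0.0143, -0.8226).
Qᵀb = (4.2710, -0.2289).
Back-substitute: x_2 = -0.2289/4.8209 = -0.0475.
x_1 = (4.2710 − 2.5997·(-0.0475))/5.3852 = 0.8160.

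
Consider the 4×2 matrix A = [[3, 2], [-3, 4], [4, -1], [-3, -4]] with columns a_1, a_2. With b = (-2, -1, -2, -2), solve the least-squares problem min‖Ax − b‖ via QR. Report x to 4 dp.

q_1 = a_1/‖a_1‖ = (3, -3, 4, -3)/6.5574 = (0.4575, -0.4575, 0.6100, -0.4575).
r_{12} = q_1·a_2 = 0.3050.
u_2 = a_2 − 0.3050·q_1 = (1.8605, 4.1395, -1.1860, -3.8605).
‖u_2‖ = 6.0751, so q_2 = (0.3062, 0.6814, -0.1952, -0.6355).
Qᵀb = (-0.7625, 0.3675).
Back-substitute: x_2 = 0.3675/6.0751 = 0.0605.
x_1 = (-0.7625 − 0.3050·0.0605)/6.5574 = -0.1191.

x = (-0.1191, 0.0605)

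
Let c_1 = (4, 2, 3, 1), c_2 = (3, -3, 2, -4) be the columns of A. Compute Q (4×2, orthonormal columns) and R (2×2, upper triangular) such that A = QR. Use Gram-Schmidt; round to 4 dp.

Q = [[0.7303, 0.3228], [0.3651, -0.5900], [0.5477, 0.2004], [0.1826, -0.7124]], R = [[5.4772, 1.4606], [0.0000, 5.9889]]

c_1 = (4, 2, 3, 1); ‖c_1‖ = 5.4772, so e_1 = (0.7303, 0.3651, 0.5477, 0.1826).
e_1·c_2 = 0.7303·3 + 0.3651·(-3) + 0.5477·2 + 0.1826·(-4) = 1.4606.
u_2 = c_2 − 1.4606·e_1 = (1.9333, -3.5333, 1.2000, -4.2667).
‖u_2‖ = 5.9889, so e_2 = (0.3228, -0.5900, 0.2004, -0.7124).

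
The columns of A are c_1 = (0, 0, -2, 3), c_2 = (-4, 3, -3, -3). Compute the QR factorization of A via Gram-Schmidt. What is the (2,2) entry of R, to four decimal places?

e_1 = c_1/‖c_1‖ = (0, 0, -2, 3)/3.6056 = (0.0000, 0.0000, -0.5547, 0.8321).
r_{12} = e_1·c_2 = -0.8321.
u_2 = c_2 + 0.8321·e_1 = (-4.0000, 3.0000, -3.4615, -2.3077).
r_{22} = ‖u_2‖ = 6.5044.

r_{22} = 6.5044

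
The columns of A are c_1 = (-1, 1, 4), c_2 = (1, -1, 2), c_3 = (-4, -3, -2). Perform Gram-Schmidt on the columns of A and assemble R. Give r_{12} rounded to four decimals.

e_1 = c_1/‖c_1‖ = (-1, 1, 4)/4.2426 = (-0.2357, 0.2357, 0.9428).
r_{12} = e_1·c_2 = 1.4142.

r_{12} = 1.4142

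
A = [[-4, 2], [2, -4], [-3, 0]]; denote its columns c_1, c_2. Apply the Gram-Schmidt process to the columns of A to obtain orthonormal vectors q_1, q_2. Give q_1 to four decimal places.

c_1 = (-4, 2, -3); ‖c_1‖ = 5.3852, so q_1 = (-0.7428, 0.3714, -0.5571).

q_1 = (-0.7428, 0.3714, -0.5571)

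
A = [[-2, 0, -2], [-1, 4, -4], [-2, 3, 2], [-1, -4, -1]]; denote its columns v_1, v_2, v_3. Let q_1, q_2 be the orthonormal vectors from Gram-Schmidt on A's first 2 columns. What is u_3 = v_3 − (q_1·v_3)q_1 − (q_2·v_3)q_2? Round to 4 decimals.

u_3 = (-1.0963, -3.2273, 3.1444, -0.8690)

v_1 = (-2, -1, -2, -1); ‖v_1‖ = 3.1623, so q_1 = (-0.6325, -0.3162, -0.6325, -0.3162).
q_1·v_2 = (-0.6325)·0 + (-0.3162)·4 + (-0.6325)·3 + (-0.3162)·(-4) = -1.8974.
u_2 = v_2 + 1.8974·q_1 = (-1.2000, 3.4000, 1.8000, -4.6000).
‖u_2‖ = 6.1156, so q_2 = (-0.1962, 0.5560, 0.2943, -0.7522).
q_1·v_3 = (-0.6325)·(-2) + (-0.3162)·(-4) + (-0.6325)·2 + (-0.3162)·(-1) = 1.5811; q_2·v_3 = (-0.1962)·(-2) + 0.5560·(-4) + 0.2943·2 + (-0.7522)·(-1) = -0.4906.
u_3 = v_3 − 1.5811·q_1 + 0.4906·q_2 = (-1.0963, -3.2273, 3.1444, -0.8690).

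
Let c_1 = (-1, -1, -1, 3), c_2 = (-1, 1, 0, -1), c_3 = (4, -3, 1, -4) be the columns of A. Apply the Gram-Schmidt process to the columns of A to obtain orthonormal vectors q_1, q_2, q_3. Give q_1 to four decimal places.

q_1 = (-0.2887, -0.2887, -0.2887, 0.8660)

c_1 = (-1, -1, -1, 3); ‖c_1‖ = 3.4641, so q_1 = (-0.2887, -0.2887, -0.2887, 0.8660).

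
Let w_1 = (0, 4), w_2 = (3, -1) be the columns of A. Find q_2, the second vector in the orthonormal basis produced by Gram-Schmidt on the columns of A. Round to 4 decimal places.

q_2 = (1.0000, 0.0000)

q_1 = w_1/‖w_1‖ = (0, 4)/4.0000 = (0.0000, 1.0000).
r_{12} = q_1·w_2 = -1.0000.
u_2 = w_2 + 1.0000·q_1 = (3.0000, 0.0000).
‖u_2‖ = 3.0000, so q_2 = (1.0000, 0.0000).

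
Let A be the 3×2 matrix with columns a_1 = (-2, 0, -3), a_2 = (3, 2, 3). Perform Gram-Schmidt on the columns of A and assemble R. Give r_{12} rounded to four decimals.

r_{12} = -4.1603

q_1 = a_1/‖a_1‖ = (-2, 0, -3)/3.6056 = (-0.5547, 0.0000, -0.8321).
r_{12} = q_1·a_2 = -4.1603.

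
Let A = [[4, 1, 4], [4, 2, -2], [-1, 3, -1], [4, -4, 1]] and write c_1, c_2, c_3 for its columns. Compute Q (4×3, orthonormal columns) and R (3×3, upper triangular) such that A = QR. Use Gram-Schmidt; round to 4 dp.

Q = [[0.5714, 0.2918, 0.7661], [0.5714, 0.4775, -0.6203], [-0.1429, 0.5306, -0.0543], [0.5714, -0.6367, -0.1593]], R = [[7.0000, -1.0000, 1.8571], [0.0000, 5.3852, -0.9550], [0.0000, 0.0000, 4.1999]]

q_1 = c_1/‖c_1‖ = (4, 4, -1, 4)/7.0000 = (0.5714, 0.5714, -0.1429, 0.5714).
r_{12} = q_1·c_2 = -1.0000.
u_2 = c_2 + 1.0000·q_1 = (1.5714, 2.5714, 2.8571, -3.4286).
‖u_2‖ = 5.3852, so q_2 = (0.2918, 0.4775, 0.5306, -0.6367).
r_{13} = q_1·c_3 = 1.8571; r_{23} = q_2·c_3 = -0.9550.
u_3 = c_3 − 1.8571·q_1 + 0.9550·q_2 = (3.2175, -2.6052, -0.2280, -0.6692).
‖u_3‖ = 4.1999, so q_3 = (0.7661, -0.6203, -0.0543, -0.1593).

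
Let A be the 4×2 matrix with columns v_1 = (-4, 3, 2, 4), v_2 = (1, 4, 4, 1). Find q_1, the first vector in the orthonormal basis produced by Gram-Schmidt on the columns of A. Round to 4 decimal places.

q_1 = v_1/‖v_1‖ = (-4, 3, 2, 4)/6.7082 = (-0.5963, 0.4472, 0.2981, 0.5963).

q_1 = (-0.5963, 0.4472, 0.2981, 0.5963)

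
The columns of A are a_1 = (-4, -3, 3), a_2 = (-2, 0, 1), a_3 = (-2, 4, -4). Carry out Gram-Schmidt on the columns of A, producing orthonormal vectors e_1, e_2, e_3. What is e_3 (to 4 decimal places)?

a_1 = (-4, -3, 3); ‖a_1‖ = 5.8310, so e_1 = (-0.6860, -0.5145, 0.5145).
e_1·a_2 = (-0.6860)·(-2) + (-0.5145)·0 + 0.5145·1 = 1.8865.
u_2 = a_2 − 1.8865·e_1 = (-0.7059, 0.9706, 0.0294).
‖u_2‖ = 1.2005, so e_2 = (-0.5880, 0.8085, 0.0245).
e_1·a_3 = (-0.6860)·(-2) + (-0.5145)·4 + 0.5145·(-4) = -2.7440; e_2·a_3 = (-0.5880)·(-2) + 0.8085·4 + 0.0245·(-4) = 4.3120.
u_3 = a_3 + 2.7440·e_1 − 4.3120·e_2 = (-1.3469, -0.8980, -2.6939).
‖u_3‖ = 3.1429, so e_3 = (-0.4286, -0.2857, -0.8571).

e_3 = (-0.4286, -0.2857, -0.8571)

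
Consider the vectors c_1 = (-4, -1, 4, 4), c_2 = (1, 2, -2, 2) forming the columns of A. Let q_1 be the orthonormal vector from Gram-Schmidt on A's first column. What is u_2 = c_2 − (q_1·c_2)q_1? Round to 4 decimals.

u_2 = (0.5102, 1.8776, -1.5102, 2.4898)

c_1 = (-4, -1, 4, 4); ‖c_1‖ = 7.0000, so q_1 = (-0.5714, -0.1429, 0.5714, 0.5714).
q_1·c_2 = (-0.5714)·1 + (-0.1429)·2 + 0.5714·(-2) + 0.5714·2 = -0.8571.
u_2 = c_2 + 0.8571·q_1 = (0.5102, 1.8776, -1.5102, 2.4898).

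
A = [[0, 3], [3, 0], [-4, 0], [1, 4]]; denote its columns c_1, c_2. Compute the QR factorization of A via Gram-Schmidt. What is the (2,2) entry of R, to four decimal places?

r_{22} = 4.9381

c_1 = (0, 3, -4, 1); ‖c_1‖ = 5.0990, so e_1 = (0.0000, 0.5883, -0.7845, 0.1961).
e_1·c_2 = 0.0000·3 + 0.5883·0 + (-0.7845)·0 + 0.1961·4 = 0.7845.
u_2 = c_2 − 0.7845·e_1 = (3.0000, -0.4615, 0.6154, 3.8462).
r_{22} = ‖u_2‖ = 4.9381.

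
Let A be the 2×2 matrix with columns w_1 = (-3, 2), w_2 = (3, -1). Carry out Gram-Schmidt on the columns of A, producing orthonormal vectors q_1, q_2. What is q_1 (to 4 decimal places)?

w_1 = (-3, 2); ‖w_1‖ = 3.6056, so q_1 = (-0.8321, 0.5547).

q_1 = (-0.8321, 0.5547)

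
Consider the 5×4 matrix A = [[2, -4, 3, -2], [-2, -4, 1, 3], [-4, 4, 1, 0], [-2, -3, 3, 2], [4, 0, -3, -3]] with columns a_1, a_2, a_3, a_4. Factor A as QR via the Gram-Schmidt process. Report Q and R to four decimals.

Q = [[0.3015, -0.4793, 0.6888, -0.3548], [-0.3015, -0.6021, -0.5845, -0.3548], [-0.6030, 0.4178, 0.2453, -0.6325], [-0.3015, -0.4670, 0.1879, 0.1028], [0.6030, 0.1229, -0.2974, -0.5811]], R = [[6.6332, -1.5076, -2.7136, -3.9196], [0.0000, 7.3978, -3.3917, -2.1505], [0.0000, 0.0000, 3.1832, -1.8630], [0.0000, 0.0000, 0.0000, 1.5940]]

a_1 = (2, -2, -4, -2, 4); ‖a_1‖ = 6.6332, so e_1 = (0.3015, -0.3015, -0.6030, -0.3015, 0.6030).
e_1·a_2 = 0.3015·(-4) + (-0.3015)·(-4) + (-0.6030)·4 + (-0.3015)·(-3) + 0.6030·0 = -1.5076.
u_2 = a_2 + 1.5076·e_1 = (-3.5455, -4.4545, 3.0909, -3.4545, 0.9091).
‖u_2‖ = 7.3978, so e_2 = (-0.4793, -0.6021, 0.4178, -0.4670, 0.1229).
e_1·a_3 = 0.3015·3 + (-0.3015)·1 + (-0.6030)·1 + (-0.3015)·3 + 0.6030·(-3) = -2.7136; e_2·a_3 = (-0.4793)·3 + (-0.6021)·1 + 0.4178·1 + (-0.4670)·3 + 0.1229·(-3) = -3.3917.
u_3 = a_3 + 2.7136·e_1 + 3.3917·e_2 = (2.1927, -1.8605, 0.7807, 0.5980, -0.9468).
‖u_3‖ = 3.1832, so e_3 = (0.6888, -0.5845, 0.2453, 0.1879, -0.2974).
e_1·a_4 = 0.3015·(-2) + (-0.3015)·3 + (-0.6030)·0 + (-0.3015)·2 + 0.6030·(-3) = -3.9196; e_2·a_4 = (-0.4793)·(-2) + (-0.6021)·3 + 0.4178·0 + (-0.4670)·2 + 0.1229·(-3) = -2.1505; e_3·a_4 = 0.6888·(-2) + (-0.5845)·3 + 0.2453·0 + 0.1879·2 + (-0.2974)·(-3) = -1.8630.
u_4 = a_4 + 3.9196·e_1 + 2.1505·e_2 + 1.8630·e_3 = (-0.5656, -0.5656, -1.0082, 0.1639, -0.9262).
‖u_4‖ = 1.5940, so e_4 = (-0.3548, -0.3548, -0.6325, 0.1028, -0.5811).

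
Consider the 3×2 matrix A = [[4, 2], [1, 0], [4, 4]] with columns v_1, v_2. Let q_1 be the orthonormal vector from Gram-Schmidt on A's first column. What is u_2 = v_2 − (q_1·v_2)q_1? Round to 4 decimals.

u_2 = (-0.9091, -0.7273, 1.0909)

q_1 = v_1/‖v_1‖ = (4, 1, 4)/5.7446 = (0.6963, 0.1741, 0.6963).
r_{12} = q_1·v_2 = 4.1779.
u_2 = v_2 − 4.1779·q_1 = (-0.9091, -0.7273, 1.0909).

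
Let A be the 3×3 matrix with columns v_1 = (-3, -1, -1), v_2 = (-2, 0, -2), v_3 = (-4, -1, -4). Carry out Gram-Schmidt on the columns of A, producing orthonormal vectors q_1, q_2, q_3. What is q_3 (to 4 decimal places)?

q_3 = (0.4082, -0.8165, -0.4082)

v_1 = (-3, -1, -1); ‖v_1‖ = 3.3166, so q_1 = (-0.9045, -0.3015, -0.3015).
q_1·v_2 = (-0.9045)·(-2) + (-0.3015)·0 + (-0.3015)·(-2) = 2.4121.
u_2 = v_2 − 2.4121·q_1 = (0.1818, 0.7273, -1.2727).
‖u_2‖ = 1.4771, so q_2 = (0.1231, 0.4924, -0.8616).
q_1·v_3 = (-0.9045)·(-4) + (-0.3015)·(-1) + (-0.3015)·(-4) = 5.1257; q_2·v_3 = 0.1231·(-4) + 0.4924·(-1) + (-0.8616)·(-4) = 2.4618.
u_3 = v_3 − 5.1257·q_1 − 2.4618·q_2 = (0.3333, -0.6667, -0.3333).
‖u_3‖ = 0.8165, so q_3 = (0.4082, -0.8165, -0.4082).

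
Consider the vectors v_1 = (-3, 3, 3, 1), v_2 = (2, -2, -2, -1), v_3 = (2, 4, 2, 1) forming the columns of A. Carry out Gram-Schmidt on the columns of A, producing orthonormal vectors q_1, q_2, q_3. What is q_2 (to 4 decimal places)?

q_2 = (-0.1091, 0.1091, 0.1091, -0.9820)

q_1 = v_1/‖v_1‖ = (-3, 3, 3, 1)/5.2915 = (-0.5669, 0.5669, 0.5669, 0.1890).
r_{12} = q_1·v_2 = -3.5907.
u_2 = v_2 + 3.5907·q_1 = (-0.0357, 0.0357, 0.0357, -0.3214).
‖u_2‖ = 0.3273, so q_2 = (-0.1091, 0.1091, 0.1091, -0.9820).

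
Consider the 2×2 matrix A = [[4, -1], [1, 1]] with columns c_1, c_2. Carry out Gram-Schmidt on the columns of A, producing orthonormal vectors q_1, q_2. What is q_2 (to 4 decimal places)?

q_1 = c_1/‖c_1‖ = (4, 1)/4.1231 = (0.9701, 0.2425).
r_{12} = q_1·c_2 = -0.7276.
u_2 = c_2 + 0.7276·q_1 = (-0.2941, 1.1765).
‖u_2‖ = 1.2127, so q_2 = (-0.2425, 0.9701).

q_2 = (-0.2425, 0.9701)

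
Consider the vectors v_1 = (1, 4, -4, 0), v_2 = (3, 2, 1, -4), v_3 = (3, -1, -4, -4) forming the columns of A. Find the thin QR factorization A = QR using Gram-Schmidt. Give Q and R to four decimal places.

Q = [[0.1741, 0.5221, 0.1944], [0.6963, 0.2156, -0.6727], [-0.6963, 0.3462, -0.6241], [0.0000, -0.7491, -0.3466]], R = [[5.7446, 1.2185, 2.6112], [0.0000, 5.3400, 2.9622], [0.0000, 0.0000, 5.1388]]

v_1 = (1, 4, -4, 0); ‖v_1‖ = 5.7446, so e_1 = (0.1741, 0.6963, -0.6963, 0.0000).
e_1·v_2 = 0.1741·3 + 0.6963·2 + (-0.6963)·1 + 0.0000·(-4) = 1.2185.
u_2 = v_2 − 1.2185·e_1 = (2.7879, 1.1515, 1.8485, -4.0000).
‖u_2‖ = 5.3400, so e_2 = (0.5221, 0.2156, 0.3462, -0.7491).
e_1·v_3 = 0.1741·3 + 0.6963·(-1) + (-0.6963)·(-4) + 0.0000·(-4) = 2.6112; e_2·v_3 = 0.5221·3 + 0.2156·(-1) + 0.3462·(-4) + (-0.7491)·(-4) = 2.9622.
u_3 = v_3 − 2.6112·e_1 − 2.9622·e_2 = (0.9989, -3.4570, -3.2072, -1.7811).
‖u_3‖ = 5.1388, so e_3 = (0.1944, -0.6727, -0.6241, -0.3466).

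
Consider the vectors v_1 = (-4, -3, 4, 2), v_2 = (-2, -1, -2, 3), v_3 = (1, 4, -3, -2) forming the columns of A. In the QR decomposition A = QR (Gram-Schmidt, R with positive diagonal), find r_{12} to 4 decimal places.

r_{12} = 1.3416

q_1 = v_1/‖v_1‖ = (-4, -3, 4, 2)/6.7082 = (-0.5963, -0.4472, 0.5963, 0.2981).
r_{12} = q_1·v_2 = 1.3416.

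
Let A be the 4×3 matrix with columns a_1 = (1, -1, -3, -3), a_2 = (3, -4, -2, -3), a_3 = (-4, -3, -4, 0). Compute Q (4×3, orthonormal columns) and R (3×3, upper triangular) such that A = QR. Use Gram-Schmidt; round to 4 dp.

Q = [[0.2236, 0.5115, -0.6862], [-0.2236, -0.7807, -0.5702], [-0.6708, 0.3499, -0.3381], [-0.6708, 0.0808, 0.2994]], R = [[4.4721, 4.9193, 2.4597], [0.0000, 3.7148, -1.1037], [0.0000, 0.0000, 5.8079]]

q_1 = a_1/‖a_1‖ = (1, -1, -3, -3)/4.4721 = (0.2236, -0.2236, -0.6708, -0.6708).
r_{12} = q_1·a_2 = 4.9193.
u_2 = a_2 − 4.9193·q_1 = (1.9000, -2.9000, 1.3000, 0.3000).
‖u_2‖ = 3.7148, so q_2 = (0.5115, -0.7807, 0.3499, 0.0808).
r_{13} = q_1·a_3 = 2.4597; r_{23} = q_2·a_3 = -1.1037.
u_3 = a_3 − 2.4597·q_1 + 1.1037·q_2 = (-3.9855, -3.3116, -1.9638, 1.7391).
‖u_3‖ = 5.8079, so q_3 = (-0.6862, -0.5702, -0.3381, 0.2994).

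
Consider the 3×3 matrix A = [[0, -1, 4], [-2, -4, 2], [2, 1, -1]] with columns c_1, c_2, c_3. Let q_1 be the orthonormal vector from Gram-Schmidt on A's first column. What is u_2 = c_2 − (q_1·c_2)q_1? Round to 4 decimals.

q_1 = c_1/‖c_1‖ = (0, -2, 2)/2.8284 = (0.0000, -0.7071, 0.7071).
r_{12} = q_1·c_2 = 3.5355.
u_2 = c_2 − 3.5355·q_1 = (-1.0000, -1.5000, -1.5000).

u_2 = (-1.0000, -1.5000, -1.5000)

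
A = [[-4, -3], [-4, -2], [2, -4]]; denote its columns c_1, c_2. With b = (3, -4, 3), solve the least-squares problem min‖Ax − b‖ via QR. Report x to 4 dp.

x = (0.4956, -0.6533)

e_1 = c_1/‖c_1‖ = (-4, -4, 2)/6.0000 = (-0.6667, -0.6667, 0.3333).
r_{12} = e_1·c_2 = 2.0000.
u_2 = c_2 − 2.0000·e_1 = (-1.6667, -0.6667, -4.6667).
‖u_2‖ = 5.0000, so e_2 = (-0.3333, -0.1333, -0.9333).
Qᵀb = (1.6667, -3.2667).
Back-substitute: x_2 = -3.2667/5.0000 = -0.6533.
x_1 = (1.6667 − 2.0000·(-0.6533))/6.0000 = 0.4956.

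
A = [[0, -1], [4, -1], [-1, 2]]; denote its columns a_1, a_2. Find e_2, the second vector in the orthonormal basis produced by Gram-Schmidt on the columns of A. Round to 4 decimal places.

e_2 = (-0.5075, 0.2090, 0.8359)

a_1 = (0, 4, -1); ‖a_1‖ = 4.1231, so e_1 = (0.0000, 0.9701, -0.2425).
e_1·a_2 = 0.0000·(-1) + 0.9701·(-1) + (-0.2425)·2 = -1.4552.
u_2 = a_2 + 1.4552·e_1 = (-1.0000, 0.4118, 1.6471).
‖u_2‖ = 1.9704, so e_2 = (-0.5075, 0.2090, 0.8359).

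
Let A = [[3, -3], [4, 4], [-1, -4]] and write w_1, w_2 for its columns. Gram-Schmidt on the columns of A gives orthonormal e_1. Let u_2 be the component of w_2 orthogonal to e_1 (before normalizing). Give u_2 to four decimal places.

u_2 = (-4.2692, 2.3077, -3.5769)

e_1 = w_1/‖w_1‖ = (3, 4, -1)/5.0990 = (0.5883, 0.7845, -0.1961).
r_{12} = e_1·w_2 = 2.1573.
u_2 = w_2 − 2.1573·e_1 = (-4.2692, 2.3077, -3.5769).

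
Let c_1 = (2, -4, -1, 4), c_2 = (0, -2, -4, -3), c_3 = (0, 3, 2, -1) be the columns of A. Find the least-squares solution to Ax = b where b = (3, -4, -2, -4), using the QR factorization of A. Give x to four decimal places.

c_1 = (2, -4, -1, 4); ‖c_1‖ = 6.0828, so e_1 = (0.3288, -0.6576, -0.1644, 0.6576).
e_1·c_2 = 0.3288·0 + (-0.6576)·(-2) + (-0.1644)·(-4) + 0.6576·(-3) = 0.0000.
u_2 = c_2 + 0.0000·e_1 = (0.0000, -2.0000, -4.0000, -3.0000).
‖u_2‖ = 5.3852, so e_2 = (0.0000, -0.3714, -0.7428, -0.5571).
e_1·c_3 = 0.3288·0 + (-0.6576)·3 + (-0.1644)·2 + 0.6576·(-1) = -2.9592; e_2·c_3 = 0.0000·0 + (-0.3714)·3 + (-0.7428)·2 + (-0.5571)·(-1) = -2.0426.
u_3 = c_3 + 2.9592·e_1 + 2.0426·e_2 = (0.9730, 0.2954, -0.0037, -0.1920).
‖u_3‖ = 1.0348, so e_3 = (0.9402, 0.2855, -0.0036, -0.1855).
Qᵀb = (1.3152, 5.1995, 2.4281).
Back-substitute: x_3 = 2.4281/1.0348 = 2.3464.
x_2 = (5.1995 + 2.0426·2.3464)/5.3852 = 1.8555.
x_1 = (1.3152 + 0.0000·1.8555 + 2.9592·2.3464)/6.0828 = 1.3577.

x = (1.3577, 1.8555, 2.3464)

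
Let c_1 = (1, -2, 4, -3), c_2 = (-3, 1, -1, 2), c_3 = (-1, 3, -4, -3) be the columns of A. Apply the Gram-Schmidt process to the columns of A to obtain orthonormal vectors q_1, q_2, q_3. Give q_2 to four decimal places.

q_2 = (-0.9129, 0.0000, 0.3651, 0.1826)

c_1 = (1, -2, 4, -3); ‖c_1‖ = 5.4772, so q_1 = (0.1826, -0.3651, 0.7303, -0.5477).
q_1·c_2 = 0.1826·(-3) + (-0.3651)·1 + 0.7303·(-1) + (-0.5477)·2 = -2.7386.
u_2 = c_2 + 2.7386·q_1 = (-2.5000, 0.0000, 1.0000, 0.5000).
‖u_2‖ = 2.7386, so q_2 = (-0.9129, 0.0000, 0.3651, 0.1826).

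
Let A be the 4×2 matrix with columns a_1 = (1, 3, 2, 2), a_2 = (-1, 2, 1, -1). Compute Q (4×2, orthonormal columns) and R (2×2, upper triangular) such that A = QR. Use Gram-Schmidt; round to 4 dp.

e_1 = a_1/‖a_1‖ = (1, 3, 2, 2)/4.2426 = (0.2357, 0.7071, 0.4714, 0.4714).
r_{12} = e_1·a_2 = 1.1785.
u_2 = a_2 − 1.1785·e_1 = (-1.2778, 1.1667, 0.4444, -1.5556).
‖u_2‖ = 2.3688, so e_2 = (-0.5394, 0.4925, 0.1876, -0.6567).

Q = [[0.2357, -0.5394], [0.7071, 0.4925], [0.4714, 0.1876], [0.4714, -0.6567]], R = [[4.2426, 1.1785], [0.0000, 2.3688]]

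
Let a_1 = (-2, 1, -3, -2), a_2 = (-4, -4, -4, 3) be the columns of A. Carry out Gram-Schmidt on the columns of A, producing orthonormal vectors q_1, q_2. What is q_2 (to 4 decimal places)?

q_1 = a_1/‖a_1‖ = (-2, 1, -3, -2)/4.2426 = (-0.4714, 0.2357, -0.7071, -0.4714).
r_{12} = q_1·a_2 = 2.3570.
u_2 = a_2 − 2.3570·q_1 = (-2.8889, -4.5556, -2.3333, 4.1111).
‖u_2‖ = 7.1725, so q_2 = (-0.4028, -0.6351, -0.3253, 0.5732).

q_2 = (-0.4028, -0.6351, -0.3253, 0.5732)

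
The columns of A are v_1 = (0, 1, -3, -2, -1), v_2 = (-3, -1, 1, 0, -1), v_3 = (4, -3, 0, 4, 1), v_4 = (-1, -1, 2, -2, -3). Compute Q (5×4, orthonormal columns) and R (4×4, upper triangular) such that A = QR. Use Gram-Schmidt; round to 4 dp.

Q = [[0.0000, -0.8885, 0.1694, 0.4264], [0.2582, -0.2369, -0.7060, -0.2132], [-0.7746, 0.1185, -0.4518, 0.4264], [-0.5164, -0.1185, 0.4518, -0.4264], [-0.2582, -0.3554, -0.2542, -0.6396]], R = [[3.8730, -0.7746, -3.0984, 0.0000], [0.0000, 3.3764, -3.6726, 2.6656], [0.0000, 0.0000, 4.3488, -0.5083], [0.0000, 0.0000, 0.0000, 3.4112]]

q_1 = v_1/‖v_1‖ = (0, 1, -3, -2, -1)/3.8730 = (0.0000, 0.2582, -0.7746, -0.5164, -0.2582).
r_{12} = q_1·v_2 = -0.7746.
u_2 = v_2 + 0.7746·q_1 = (-3.0000, -0.8000, 0.4000, -0.4000, -1.2000).
‖u_2‖ = 3.3764, so q_2 = (-0.8885, -0.2369, 0.1185, -0.1185, -0.3554).
r_{13} = q_1·v_3 = -3.0984; r_{23} = q_2·v_3 = -3.6726.
u_3 = v_3 + 3.0984·q_1 + 3.6726·q_2 = (0.7368, -3.0702, -1.9649, 1.9649, -1.1053).
‖u_3‖ = 4.3488, so q_3 = (0.1694, -0.7060, -0.4518, 0.4518, -0.2542).
r_{14} = q_1·v_4 = 0.0000; r_{24} = q_2·v_4 = 2.6656; r_{34} = q_3·v_4 = -0.5083.
u_4 = v_4 + 0.0000·q_1 − 2.6656·q_2 + 0.5083·q_3 = (1.4545, -0.7273, 1.4545, -1.4545, -2.1818).
‖u_4‖ = 3.4112, so q_4 = (0.4264, -0.2132, 0.4264, -0.4264, -0.6396).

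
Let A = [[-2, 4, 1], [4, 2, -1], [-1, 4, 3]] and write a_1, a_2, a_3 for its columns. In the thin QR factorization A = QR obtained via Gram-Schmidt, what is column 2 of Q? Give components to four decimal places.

e_2 = (0.6097, 0.4653, 0.6417)

a_1 = (-2, 4, -1); ‖a_1‖ = 4.5826, so e_1 = (-0.4364, 0.8729, -0.2182).
e_1·a_2 = (-0.4364)·4 + 0.8729·2 + (-0.2182)·4 = -0.8729.
u_2 = a_2 + 0.8729·e_1 = (3.6190, 2.7619, 3.8095).
‖u_2‖ = 5.9362, so e_2 = (0.6097, 0.4653, 0.6417).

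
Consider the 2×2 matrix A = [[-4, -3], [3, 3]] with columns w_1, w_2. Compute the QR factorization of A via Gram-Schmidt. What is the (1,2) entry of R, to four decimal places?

r_{12} = 4.2000

e_1 = w_1/‖w_1‖ = (-4, 3)/5.0000 = (-0.8000, 0.6000).
r_{12} = e_1·w_2 = 4.2000.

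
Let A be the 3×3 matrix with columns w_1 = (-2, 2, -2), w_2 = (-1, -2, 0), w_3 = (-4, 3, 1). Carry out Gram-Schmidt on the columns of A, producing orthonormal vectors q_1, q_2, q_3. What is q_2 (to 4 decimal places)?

w_1 = (-2, 2, -2); ‖w_1‖ = 3.4641, so q_1 = (-0.5774, 0.5774, -0.5774).
q_1·w_2 = (-0.5774)·(-1) + 0.5774·(-2) + (-0.5774)·0 = -0.5774.
u_2 = w_2 + 0.5774·q_1 = (-1.3333, -1.6667, -0.3333).
‖u_2‖ = 2.1602, so q_2 = (-0.6172, -0.7715, -0.1543).

q_2 = (-0.6172, -0.7715, -0.1543)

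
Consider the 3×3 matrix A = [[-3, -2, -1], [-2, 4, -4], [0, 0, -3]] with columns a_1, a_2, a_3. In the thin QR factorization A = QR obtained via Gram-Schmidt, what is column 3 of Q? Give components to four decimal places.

e_3 = (0.0000, 0.0000, -1.0000)

a_1 = (-3, -2, 0); ‖a_1‖ = 3.6056, so e_1 = (-0.8321, -0.5547, 0.0000).
e_1·a_2 = (-0.8321)·(-2) + (-0.5547)·4 + 0.0000·0 = -0.5547.
u_2 = a_2 + 0.5547·e_1 = (-2.4615, 3.6923, 0.0000).
‖u_2‖ = 4.4376, so e_2 = (-0.5547, 0.8321, 0.0000).
e_1·a_3 = (-0.8321)·(-1) + (-0.5547)·(-4) + 0.0000·(-3) = 3.0509; e_2·a_3 = (-0.5547)·(-1) + 0.8321·(-4) + 0.0000·(-3) = -2.7735.
u_3 = a_3 − 3.0509·e_1 + 2.7735·e_2 = (0.0000, 0.0000, -3.0000).
‖u_3‖ = 3.0000, so e_3 = (0.0000, 0.0000, -1.0000).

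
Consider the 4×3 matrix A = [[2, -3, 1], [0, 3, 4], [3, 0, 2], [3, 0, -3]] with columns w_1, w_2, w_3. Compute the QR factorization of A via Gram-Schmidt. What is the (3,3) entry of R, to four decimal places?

w_1 = (2, 0, 3, 3); ‖w_1‖ = 4.6904, so q_1 = (0.4264, 0.0000, 0.6396, 0.6396).
q_1·w_2 = 0.4264·(-3) + 0.0000·3 + 0.6396·0 + 0.6396·0 = -1.2792.
u_2 = w_2 + 1.2792·q_1 = (-2.4545, 3.0000, 0.8182, 0.8182).
‖u_2‖ = 4.0452, so q_2 = (-0.6068, 0.7416, 0.2023, 0.2023).
q_1·w_3 = 0.4264·1 + 0.0000·4 + 0.6396·2 + 0.6396·(-3) = -0.2132; q_2·w_3 = (-0.6068)·1 + 0.7416·4 + 0.2023·2 + 0.2023·(-3) = 2.1574.
u_3 = w_3 + 0.2132·q_1 − 2.1574·q_2 = (2.4000, 2.4000, 1.7000, -3.3000).
r_{33} = ‖u_3‖ = 5.0299.

r_{33} = 5.0299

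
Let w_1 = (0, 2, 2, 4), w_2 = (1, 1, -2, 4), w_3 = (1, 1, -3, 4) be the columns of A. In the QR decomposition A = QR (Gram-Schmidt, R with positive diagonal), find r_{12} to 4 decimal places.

r_{12} = 2.8577

w_1 = (0, 2, 2, 4); ‖w_1‖ = 4.8990, so q_1 = (0.0000, 0.4082, 0.4082, 0.8165).
r_{12} = q_1·w_2 = 2.8577.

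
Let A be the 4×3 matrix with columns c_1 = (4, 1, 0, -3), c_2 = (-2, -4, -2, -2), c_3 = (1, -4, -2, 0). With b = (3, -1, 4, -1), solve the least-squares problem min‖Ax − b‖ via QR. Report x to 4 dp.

x = (0.4578, -0.3497, 0.2521)

q_1 = c_1/‖c_1‖ = (4, 1, 0, -3)/5.0990 = (0.7845, 0.1961, 0.0000, -0.5883).
r_{12} = q_1·c_2 = -1.1767.
u_2 = c_2 + 1.1767·q_1 = (-1.0769, -3.7692, -2.0000, -2.6923).
‖u_2‖ = 5.1590, so q_2 = (-0.2087, -0.7306, -0.3877, -0.5219).
r_{13} = q_1·c_3 = 0.0000; r_{23} = q_2·c_3 = 3.4890.
u_3 = c_3 + 0.0000·q_1 − 3.4890·q_2 = (1.7283, -1.4509, -0.6474, 1.8208).
‖u_3‖ = 2.9710, so q_3 = (0.5817, -0.4883, -0.2179, 0.6129).
Qᵀb = (2.7456, -0.9244, 0.7491).
Back-substitute: x_3 = 0.7491/2.9710 = 0.2521.
x_2 = (-0.9244 − 3.4890·0.2521)/5.1590 = -0.3497.
x_1 = (2.7456 + 1.1767·(-0.3497) + 0.0000·0.2521)/5.0990 = 0.4578.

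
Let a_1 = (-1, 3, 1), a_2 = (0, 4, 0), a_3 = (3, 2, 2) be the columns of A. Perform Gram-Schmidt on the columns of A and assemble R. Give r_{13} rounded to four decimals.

r_{13} = 1.5076

e_1 = a_1/‖a_1‖ = (-1, 3, 1)/3.3166 = (-0.3015, 0.9045, 0.3015).
r_{13} = e_1·a_3 = 1.5076.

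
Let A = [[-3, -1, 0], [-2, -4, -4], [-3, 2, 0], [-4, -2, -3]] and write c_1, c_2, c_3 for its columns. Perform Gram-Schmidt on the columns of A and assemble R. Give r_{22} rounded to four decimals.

c_1 = (-3, -2, -3, -4); ‖c_1‖ = 6.1644, so q_1 = (-0.4867, -0.3244, -0.4867, -0.6489).
q_1·c_2 = (-0.4867)·(-1) + (-0.3244)·(-4) + (-0.4867)·2 + (-0.6489)·(-2) = 2.1089.
u_2 = c_2 − 2.1089·q_1 = (0.0263, -3.3158, 3.0263, -0.6316).
r_{22} = ‖u_2‖ = 4.5335.

r_{22} = 4.5335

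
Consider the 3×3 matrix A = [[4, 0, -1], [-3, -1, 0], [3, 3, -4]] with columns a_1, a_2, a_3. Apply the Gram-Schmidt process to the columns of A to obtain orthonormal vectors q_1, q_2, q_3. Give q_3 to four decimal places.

a_1 = (4, -3, 3); ‖a_1‖ = 5.8310, so q_1 = (0.6860, -0.5145, 0.5145).
q_1·a_2 = 0.6860·0 + (-0.5145)·(-1) + 0.5145·3 = 2.0580.
u_2 = a_2 − 2.0580·q_1 = (-1.4118, 0.0588, 1.9412).
‖u_2‖ = 2.4010, so q_2 = (-0.5880, 0.0245, 0.8085).
q_1·a_3 = 0.6860·(-1) + (-0.5145)·0 + 0.5145·(-4) = -2.7440; q_2·a_3 = (-0.5880)·(-1) + 0.0245·0 + 0.8085·(-4) = -2.6460.
u_3 = a_3 + 2.7440·q_1 + 2.6460·q_2 = (-0.6735, -1.3469, -0.4490).
‖u_3‖ = 1.5714, so q_3 = (-0.4286, -0.8571, -0.2857).

q_3 = (-0.4286, -0.8571, -0.2857)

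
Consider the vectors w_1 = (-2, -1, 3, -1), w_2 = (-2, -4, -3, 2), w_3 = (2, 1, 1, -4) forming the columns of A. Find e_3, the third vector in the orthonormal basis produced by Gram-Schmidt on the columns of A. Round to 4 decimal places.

e_1 = w_1/‖w_1‖ = (-2, -1, 3, -1)/3.8730 = (-0.5164, -0.2582, 0.7746, -0.2582).
r_{12} = e_1·w_2 = -0.7746.
u_2 = w_2 + 0.7746·e_1 = (-2.4000, -4.2000, -2.4000, 1.8000).
‖u_2‖ = 5.6921, so e_2 = (-0.4216, -0.7379, -0.4216, 0.3162).
r_{13} = e_1·w_3 = 0.5164; r_{23} = e_2·w_3 = -3.2677.
u_3 = w_3 − 0.5164·e_1 + 3.2677·e_2 = (0.8889, -1.2778, -0.7778, -2.8333).
‖u_3‖ = 3.3250, so e_3 = (0.2673, -0.3843, -0.2339, -0.8521).

e_3 = (0.2673, -0.3843, -0.2339, -0.8521)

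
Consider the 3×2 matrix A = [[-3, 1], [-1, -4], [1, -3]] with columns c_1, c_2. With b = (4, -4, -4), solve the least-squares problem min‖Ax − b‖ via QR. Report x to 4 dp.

x = (-0.8794, 1.1631)

c_1 = (-3, -1, 1); ‖c_1‖ = 3.3166, so e_1 = (-0.9045, -0.3015, 0.3015).
e_1·c_2 = (-0.9045)·1 + (-0.3015)·(-4) + 0.3015·(-3) = -0.6030.
u_2 = c_2 + 0.6030·e_1 = (0.4545, -4.1818, -2.8182).
‖u_2‖ = 5.0632, so e_2 = (0.0898, -0.8259, -0.5566).
Qᵀb = (-3.6181, 5.8892).
Back-substitute: x_2 = 5.8892/5.0632 = 1.1631.
x_1 = (-3.6181 + 0.6030·1.1631)/3.3166 = -0.8794.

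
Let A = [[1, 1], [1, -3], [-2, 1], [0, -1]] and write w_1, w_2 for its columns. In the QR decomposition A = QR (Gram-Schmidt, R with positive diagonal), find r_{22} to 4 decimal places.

r_{22} = 3.0551

w_1 = (1, 1, -2, 0); ‖w_1‖ = 2.4495, so e_1 = (0.4082, 0.4082, -0.8165, 0.0000).
e_1·w_2 = 0.4082·1 + 0.4082·(-3) + (-0.8165)·1 + 0.0000·(-1) = -1.6330.
u_2 = w_2 + 1.6330·e_1 = (1.6667, -2.3333, -0.3333, -1.0000).
r_{22} = ‖u_2‖ = 3.0551.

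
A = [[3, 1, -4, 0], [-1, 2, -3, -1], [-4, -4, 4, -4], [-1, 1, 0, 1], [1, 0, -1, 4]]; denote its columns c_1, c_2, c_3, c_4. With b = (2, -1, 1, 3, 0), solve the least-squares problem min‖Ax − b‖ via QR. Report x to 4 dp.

x = (-0.1211, -0.3394, -0.2751, 0.0834)

q_1 = c_1/‖c_1‖ = (3, -1, -4, -1, 1)/5.2915 = (0.5669, -0.1890, -0.7559, -0.1890, 0.1890).
r_{12} = q_1·c_2 = 3.0237.
u_2 = c_2 − 3.0237·q_1 = (-0.7143, 2.5714, -1.7143, 1.5714, -0.5714).
‖u_2‖ = 3.5857, so q_2 = (-0.1992, 0.7171, -0.4781, 0.4383, -0.1594).
r_{13} = q_1·c_3 = -4.9135; r_{23} = q_2·c_3 = -3.1076.
u_3 = c_3 + 4.9135·q_1 + 3.1076·q_2 = (-1.8333, -1.7000, -1.2000, 0.4333, -0.5667).
‖u_3‖ = 2.8636, so q_3 = (-0.6402, -0.5937, -0.4191, 0.1513, -0.1979).
r_{14} = q_1·c_4 = 3.7796; r_{24} = q_2·c_4 = 0.9960; r_{34} = q_3·c_4 = 1.6297.
u_4 = c_4 − 3.7796·q_1 − 0.9960·q_2 − 1.6297·q_3 = (-0.9011, -0.0325, 0.0163, 1.0312, 3.7669).
‖u_4‖ = 4.0083, so q_4 = (-0.2248, -0.0081, 0.0041, 0.2573, 0.9398).
Qᵀb = (0.0000, -0.2789, -0.6519, 0.3343).
Back-substitute: x_4 = 0.3343/4.0083 = 0.0834.
x_3 = (-0.6519 − 1.6297·0.0834)/2.8636 = -0.2751.
x_2 = (-0.2789 + 3.1076·(-0.2751) − 0.9960·0.0834)/3.5857 = -0.3394.
x_1 = (0.0000 − 3.0237·(-0.3394) + 4.9135·(-0.2751) − 3.7796·0.0834)/5.2915 = -0.1211.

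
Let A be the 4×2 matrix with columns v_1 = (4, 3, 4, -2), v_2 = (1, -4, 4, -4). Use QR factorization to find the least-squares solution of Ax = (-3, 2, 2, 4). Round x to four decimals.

v_1 = (4, 3, 4, -2); ‖v_1‖ = 6.7082, so q_1 = (0.5963, 0.4472, 0.5963, -0.2981).
q_1·v_2 = 0.5963·1 + 0.4472·(-4) + 0.5963·4 + (-0.2981)·(-4) = 2.3851.
u_2 = v_2 − 2.3851·q_1 = (-0.4222, -5.0667, 2.5778, -3.2889).
‖u_2‖ = 6.5811, so q_2 = (-0.0642, -0.7699, 0.3917, -0.4997).
Qᵀb = (-0.8944, -2.5629).
Back-substitute: x_2 = -2.5629/6.5811 = -0.3894.
x_1 = (-0.8944 − 2.3851·(-0.3894))/6.7082 = 0.0051.

x = (0.0051, -0.3894)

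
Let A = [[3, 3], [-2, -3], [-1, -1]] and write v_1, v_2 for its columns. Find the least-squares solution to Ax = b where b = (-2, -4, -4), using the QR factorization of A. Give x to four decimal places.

x = (-4.6000, 4.4000)

e_1 = v_1/‖v_1‖ = (3, -2, -1)/3.7417 = (0.8018, -0.5345, -0.2673).
r_{12} = e_1·v_2 = 4.2762.
u_2 = v_2 − 4.2762·e_1 = (-0.4286, -0.7143, 0.1429).
‖u_2‖ = 0.8452, so e_2 = (-0.5071, -0.8452, 0.1690).
Qᵀb = (1.6036, 3.7187).
Back-substitute: x_2 = 3.7187/0.8452 = 4.4000.
x_1 = (1.6036 − 4.2762·4.4000)/3.7417 = -4.6000.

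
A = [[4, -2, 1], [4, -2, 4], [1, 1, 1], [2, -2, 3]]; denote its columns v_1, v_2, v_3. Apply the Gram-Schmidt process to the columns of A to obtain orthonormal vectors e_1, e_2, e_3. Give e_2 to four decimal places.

e_2 = (0.0300, 0.0300, 0.8404, -0.5403)

v_1 = (4, 4, 1, 2); ‖v_1‖ = 6.0828, so e_1 = (0.6576, 0.6576, 0.1644, 0.3288).
e_1·v_2 = 0.6576·(-2) + 0.6576·(-2) + 0.1644·1 + 0.3288·(-2) = -3.1236.
u_2 = v_2 + 3.1236·e_1 = (0.0541, 0.0541, 1.5135, -0.9730).
‖u_2‖ = 1.8009, so e_2 = (0.0300, 0.0300, 0.8404, -0.5403).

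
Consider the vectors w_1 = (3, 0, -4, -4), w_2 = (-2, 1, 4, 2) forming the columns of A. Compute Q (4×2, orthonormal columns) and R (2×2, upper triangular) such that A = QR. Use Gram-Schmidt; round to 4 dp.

Q = [[0.4685, 0.1117], [0.0000, 0.5727], [-0.6247, 0.6146], [-0.6247, -0.5308]], R = [[6.4031, -4.6852], [0.0000, 1.7461]]

e_1 = w_1/‖w_1‖ = (3, 0, -4, -4)/6.4031 = (0.4685, 0.0000, -0.6247, -0.6247).
r_{12} = e_1·w_2 = -4.6852.
u_2 = w_2 + 4.6852·e_1 = (0.1951, 1.0000, 1.0732, -0.9268).
‖u_2‖ = 1.7461, so e_2 = (0.1117, 0.5727, 0.6146, -0.5308).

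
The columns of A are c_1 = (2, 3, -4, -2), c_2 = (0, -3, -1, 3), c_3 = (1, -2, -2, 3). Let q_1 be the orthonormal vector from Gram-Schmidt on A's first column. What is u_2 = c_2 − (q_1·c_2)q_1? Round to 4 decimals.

u_2 = (0.6667, -2.0000, -2.3333, 2.3333)

c_1 = (2, 3, -4, -2); ‖c_1‖ = 5.7446, so q_1 = (0.3482, 0.5222, -0.6963, -0.3482).
q_1·c_2 = 0.3482·0 + 0.5222·(-3) + (-0.6963)·(-1) + (-0.3482)·3 = -1.9149.
u_2 = c_2 + 1.9149·q_1 = (0.6667, -2.0000, -2.3333, 2.3333).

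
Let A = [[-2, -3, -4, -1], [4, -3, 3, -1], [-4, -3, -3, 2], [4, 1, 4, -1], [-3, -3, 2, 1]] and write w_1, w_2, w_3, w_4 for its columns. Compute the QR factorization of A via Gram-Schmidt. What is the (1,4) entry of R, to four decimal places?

w_1 = (-2, 4, -4, 4, -3); ‖w_1‖ = 7.8102, so q_1 = (-0.2561, 0.5121, -0.5121, 0.5121, -0.3841).
r_{14} = q_1·w_4 = -2.1766.

r_{14} = -2.1766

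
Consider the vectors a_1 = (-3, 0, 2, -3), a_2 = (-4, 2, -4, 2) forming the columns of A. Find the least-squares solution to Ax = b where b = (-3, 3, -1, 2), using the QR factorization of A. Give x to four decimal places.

a_1 = (-3, 0, 2, -3); ‖a_1‖ = 4.6904, so q_1 = (-0.6396, 0.0000, 0.4264, -0.6396).
q_1·a_2 = (-0.6396)·(-4) + 0.0000·2 + 0.4264·(-4) + (-0.6396)·2 = -0.4264.
u_2 = a_2 + 0.4264·q_1 = (-4.2727, 2.0000, -3.8182, 1.7273).
‖u_2‖ = 6.3102, so q_2 = (-0.6771, 0.3169, -0.6051, 0.2737).
Qᵀb = (0.2132, 4.1347).
Back-substitute: x_2 = 4.1347/6.3102 = 0.6553.
x_1 = (0.2132 + 0.4264·0.6553)/4.6904 = 0.1050.

x = (0.1050, 0.6553)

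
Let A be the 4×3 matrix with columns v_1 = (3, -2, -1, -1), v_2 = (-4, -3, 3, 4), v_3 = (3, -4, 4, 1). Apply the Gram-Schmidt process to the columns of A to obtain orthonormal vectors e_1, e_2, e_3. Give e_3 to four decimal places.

v_1 = (3, -2, -1, -1); ‖v_1‖ = 3.8730, so e_1 = (0.7746, -0.5164, -0.2582, -0.2582).
e_1·v_2 = 0.7746·(-4) + (-0.5164)·(-3) + (-0.2582)·3 + (-0.2582)·4 = -3.3566.
u_2 = v_2 + 3.3566·e_1 = (-1.4000, -4.7333, 2.1333, 3.1333).
‖u_2‖ = 6.2236, so e_2 = (-0.2249, -0.7605, 0.3428, 0.5035).
e_1·v_3 = 0.7746·3 + (-0.5164)·(-4) + (-0.2582)·4 + (-0.2582)·1 = 3.0984; e_2·v_3 = (-0.2249)·3 + (-0.7605)·(-4) + 0.3428·4 + 0.5035·1 = 4.2419.
u_3 = v_3 − 3.0984·e_1 − 4.2419·e_2 = (1.5542, 0.8262, 3.3460, -0.3356).
‖u_3‖ = 3.7955, so e_3 = (0.4095, 0.2177, 0.8815, -0.0884).

e_3 = (0.4095, 0.2177, 0.8815, -0.0884)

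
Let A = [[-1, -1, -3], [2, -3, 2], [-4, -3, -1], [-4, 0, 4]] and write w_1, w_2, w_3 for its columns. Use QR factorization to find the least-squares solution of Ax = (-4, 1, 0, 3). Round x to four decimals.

w_1 = (-1, 2, -4, -4); ‖w_1‖ = 6.0828, so e_1 = (-0.1644, 0.3288, -0.6576, -0.6576).
e_1·w_2 = (-0.1644)·(-1) + 0.3288·(-3) + (-0.6576)·(-3) + (-0.6576)·0 = 1.1508.
u_2 = w_2 − 1.1508·e_1 = (-0.8108, -3.3784, -2.2432, 0.7568).
‖u_2‖ = 4.2042, so e_2 = (-0.1929, -0.8036, -0.5336, 0.1800).
e_1·w_3 = (-0.1644)·(-3) + 0.3288·2 + (-0.6576)·(-1) + (-0.6576)·4 = -0.8220; e_2·w_3 = (-0.1929)·(-3) + (-0.8036)·2 + (-0.5336)·(-1) + 0.1800·4 = 0.2250.
u_3 = w_3 + 0.8220·e_1 − 0.2250·e_2 = (-3.0917, 2.4511, -1.4205, 3.4190).
‖u_3‖ = 5.4105, so e_3 = (-0.5714, 0.4530, -0.2625, 0.6319).
Qᵀb = (-0.9864, 0.5079, 4.6345).
Back-substitute: x_3 = 4.6345/5.4105 = 0.8566.
x_2 = (0.5079 − 0.2250·0.8566)/4.2042 = 0.0750.
x_1 = (-0.9864 − 1.1508·0.0750 + 0.8220·0.8566)/6.0828 = -0.0606.

x = (-0.0606, 0.0750, 0.8566)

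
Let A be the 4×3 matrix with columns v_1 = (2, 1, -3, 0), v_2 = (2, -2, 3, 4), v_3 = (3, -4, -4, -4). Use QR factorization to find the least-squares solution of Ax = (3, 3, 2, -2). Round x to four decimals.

x = (0.3363, -0.0521, -0.1480)

v_1 = (2, 1, -3, 0); ‖v_1‖ = 3.7417, so q_1 = (0.5345, 0.2673, -0.8018, 0.0000).
q_1·v_2 = 0.5345·2 + 0.2673·(-2) + (-0.8018)·3 + 0.0000·4 = -1.8708.
u_2 = v_2 + 1.8708·q_1 = (3.0000, -1.5000, 1.5000, 4.0000).
‖u_2‖ = 5.4314, so q_2 = (0.5523, -0.2762, 0.2762, 0.7365).
q_1·v_3 = 0.5345·3 + 0.2673·(-4) + (-0.8018)·(-4) + 0.0000·(-4) = 3.7417; q_2·v_3 = 0.5523·3 + (-0.2762)·(-4) + 0.2762·(-4) + 0.7365·(-4) = -1.2888.
u_3 = v_3 − 3.7417·q_1 + 1.2888·q_2 = (1.7119, -5.3559, -0.6441, -3.0508).
‖u_3‖ = 6.4295, so q_3 = (0.2662, -0.8330, -0.1002, -0.4745).
Qᵀb = (0.8018, -0.0921, -0.9516).
Back-substitute: x_3 = -0.9516/6.4295 = -0.1480.
x_2 = (-0.0921 + 1.2888·(-0.1480))/5.4314 = -0.0521.
x_1 = (0.8018 + 1.8708·(-0.0521) − 3.7417·(-0.1480))/3.7417 = 0.3363.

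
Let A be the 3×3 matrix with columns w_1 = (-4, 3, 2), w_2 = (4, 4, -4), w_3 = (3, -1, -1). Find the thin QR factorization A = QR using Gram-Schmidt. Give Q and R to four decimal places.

w_1 = (-4, 3, 2); ‖w_1‖ = 5.3852, so q_1 = (-0.7428, 0.5571, 0.3714).
q_1·w_2 = (-0.7428)·4 + 0.5571·4 + 0.3714·(-4) = -2.2283.
u_2 = w_2 + 2.2283·q_1 = (2.3448, 5.2414, -3.1724).
‖u_2‖ = 6.5601, so q_2 = (0.3574, 0.7990, -0.4836).
q_1·w_3 = (-0.7428)·3 + 0.5571·(-1) + 0.3714·(-1) = -3.1568; q_2·w_3 = 0.3574·3 + 0.7990·(-1) + (-0.4836)·(-1) = 0.7569.
u_3 = w_3 + 3.1568·q_1 − 0.7569·q_2 = (0.3846, 0.1538, 0.5385).
‖u_3‖ = 0.6794, so q_3 = (0.5661, 0.2265, 0.7926).

Q = [[-0.7428, 0.3574, 0.5661], [0.5571, 0.7990, 0.2265], [0.3714, -0.4836, 0.7926]], R = [[5.3852, -2.2283, -3.1568], [0.0000, 6.5601, 0.7569], [0.0000, 0.0000, 0.6794]]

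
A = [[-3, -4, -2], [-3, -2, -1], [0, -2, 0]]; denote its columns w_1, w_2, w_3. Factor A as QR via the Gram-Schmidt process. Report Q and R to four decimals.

w_1 = (-3, -3, 0); ‖w_1‖ = 4.2426, so e_1 = (-0.7071, -0.7071, 0.0000).
e_1·w_2 = (-0.7071)·(-4) + (-0.7071)·(-2) + 0.0000·(-2) = 4.2426.
u_2 = w_2 − 4.2426·e_1 = (-1.0000, 1.0000, -2.0000).
‖u_2‖ = 2.4495, so e_2 = (-0.4082, 0.4082, -0.8165).
e_1·w_3 = (-0.7071)·(-2) + (-0.7071)·(-1) + 0.0000·0 = 2.1213; e_2·w_3 = (-0.4082)·(-2) + 0.4082·(-1) + (-0.8165)·0 = 0.4082.
u_3 = w_3 − 2.1213·e_1 − 0.4082·e_2 = (-0.3333, 0.3333, 0.3333).
‖u_3‖ = 0.5774, so e_3 = (-0.5774, 0.5774, 0.5774).

Q = [[-0.7071, -0.4082, -0.5774], [-0.7071, 0.4082, 0.5774], [0.0000, -0.8165, 0.5774]], R = [[4.2426, 4.2426, 2.1213], [0.0000, 2.4495, 0.4082], [0.0000, 0.0000, 0.5774]]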